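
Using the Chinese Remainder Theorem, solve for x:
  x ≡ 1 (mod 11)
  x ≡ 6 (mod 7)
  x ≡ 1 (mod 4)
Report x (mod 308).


Moduli 11, 7, 4 are pairwise coprime; by CRT there is a unique solution modulo M = 11 · 7 · 4 = 308.
Solve pairwise, accumulating the modulus:
  Start with x ≡ 1 (mod 11).
  Combine with x ≡ 6 (mod 7): since gcd(11, 7) = 1, we get a unique residue mod 77.
    Write x = 1 + 11·t and substitute into x ≡ 6 (mod 7): 11·t ≡ 6 − 1 = 5 (mod 7).
    Reduce coefficients mod 7: 4·t ≡ 5 (mod 7).
    The inverse of 4 mod 7 is 2 (since 4·2 = 8 = 1·7 + 1), so t ≡ 2·5 = 10 ≡ 3 (mod 7).
    Then x = 1 + 11·3 = 34, valid modulo lcm(11, 7) = 77: x ≡ 34 (mod 77).
  Combine with x ≡ 1 (mod 4): since gcd(77, 4) = 1, we get a unique residue mod 308.
    Write x = 34 + 77·t and substitute into x ≡ 1 (mod 4): 77·t ≡ 1 − 34 = -33 (mod 4).
    Reduce coefficients mod 4: 1·t ≡ 3 (mod 4).
    So t ≡ 3 (mod 4).
    Then x = 34 + 77·3 = 265, valid modulo lcm(77, 4) = 308: x ≡ 265 (mod 308).
Verify: 265 mod 11 = 1 ✓, 265 mod 7 = 6 ✓, 265 mod 4 = 1 ✓.

x ≡ 265 (mod 308).


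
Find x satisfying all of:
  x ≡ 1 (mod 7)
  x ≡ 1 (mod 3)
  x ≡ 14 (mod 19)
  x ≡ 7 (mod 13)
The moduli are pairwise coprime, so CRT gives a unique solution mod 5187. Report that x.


Product of moduli M = 7 · 3 · 19 · 13 = 5187.
Merge one congruence at a time:
  Start: x ≡ 1 (mod 7).
  Combine with x ≡ 1 (mod 3); new modulus lcm = 21.
    Write x = 1 + 7·t and substitute into x ≡ 1 (mod 3): 7·t ≡ 1 − 1 = 0 (mod 3).
    Reduce coefficients mod 3: 1·t ≡ 0 (mod 3).
    So t ≡ 0 (mod 3).
    Then x = 1 + 7·0 = 1, valid modulo lcm(7, 3) = 21: x ≡ 1 (mod 21).
  Combine with x ≡ 14 (mod 19); new modulus lcm = 399.
    Write x = 1 + 21·t and substitute into x ≡ 14 (mod 19): 21·t ≡ 14 − 1 = 13 (mod 19).
    Reduce coefficients mod 19: 2·t ≡ 13 (mod 19).
    The inverse of 2 mod 19 is 10 (since 2·10 = 20 = 1·19 + 1), so t ≡ 10·13 = 130 ≡ 16 (mod 19).
    Then x = 1 + 21·16 = 337, valid modulo lcm(21, 19) = 399: x ≡ 337 (mod 399).
  Combine with x ≡ 7 (mod 13); new modulus lcm = 5187.
    Write x = 337 + 399·t and substitute into x ≡ 7 (mod 13): 399·t ≡ 7 − 337 = -330 (mod 13).
    Reduce coefficients mod 13: 9·t ≡ 8 (mod 13).
    The inverse of 9 mod 13 is 3 (since 9·3 = 27 = 2·13 + 1), so t ≡ 3·8 = 24 ≡ 11 (mod 13).
    Then x = 337 + 399·11 = 4726, valid modulo lcm(399, 13) = 5187: x ≡ 4726 (mod 5187).
Verify against each original: 4726 mod 7 = 1, 4726 mod 3 = 1, 4726 mod 19 = 14, 4726 mod 13 = 7.

x ≡ 4726 (mod 5187).


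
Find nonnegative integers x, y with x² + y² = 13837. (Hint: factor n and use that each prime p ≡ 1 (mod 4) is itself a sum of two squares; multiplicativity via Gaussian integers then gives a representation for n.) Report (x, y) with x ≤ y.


Step 1: Factor n = 13837 = 101 · 137.
Step 2: Check the mod-4 condition on each prime factor: 101 ≡ 1 (mod 4), exponent 1; 137 ≡ 1 (mod 4), exponent 1.
All primes ≡ 3 (mod 4) appear to even exponent (or don't appear), so by the two-squares theorem n IS expressible as a sum of two squares.
Step 3: Build a representation. Here n = 101 · 137 is a product of primes ≡ 1 (mod 4). Each prime p ≡ 1 (mod 4) is itself a sum of two squares; find a² by testing p − a² for a perfect square:
  101: 101 − 1² = 100 = 10² ⇒ 101 = 1² + 10².
  137: 137 − 1² = 136, 137 − 2² = 133, 137 − 3² = 128, 137 − 4² = 121 = 11² ⇒ 137 = 4² + 11².
  Combine using the Brahmagupta–Fibonacci identity (a² + b²)(c² + d²) = (ac − bd)² + (ad + bc)² = (ac + bd)² + (ad − bc)²:
  101 · 137 = 13837: from (1² + 10²)(4² + 11²), take (1·4 − 10·11, 1·11 + 10·4) = (4 − 110, 11 + 40) = (-106, 51); dropping signs (only squares matter) gives (106, 51); check 106² + 51² = 11236 + 2601 = 13837 ✓.
Step 4: Order so x ≤ y and verify: 51² + 106² = 2601 + 11236 = 13837 = n. ✓

n = 13837 = 51² + 106² (one valid representation with x ≤ y).


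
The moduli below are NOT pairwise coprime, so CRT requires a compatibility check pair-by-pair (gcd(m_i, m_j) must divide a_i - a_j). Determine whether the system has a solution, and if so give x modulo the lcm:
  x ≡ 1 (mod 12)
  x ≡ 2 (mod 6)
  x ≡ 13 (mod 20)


Moduli 12, 6, 20 are not pairwise coprime, so CRT works modulo lcm(m_i) when all pairwise compatibility conditions hold.
Pairwise compatibility: gcd(m_i, m_j) must divide a_i - a_j for every pair.
Merge one congruence at a time:
  Start: x ≡ 1 (mod 12).
  Combine with x ≡ 2 (mod 6): gcd(12, 6) = 6, and 2 - 1 = 1 is NOT divisible by 6.
    ⇒ system is inconsistent (no integer solution).

No solution (the system is inconsistent).


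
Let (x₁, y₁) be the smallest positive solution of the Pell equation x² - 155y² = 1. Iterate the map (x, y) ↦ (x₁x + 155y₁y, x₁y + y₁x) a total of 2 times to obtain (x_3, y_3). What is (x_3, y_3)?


Step 1: Find the fundamental solution (x₁, y₁) of x² - 155y² = 1.
  Expand √155 as a continued fraction. a₀ = ⌊√155⌋ = 12; iterate m_{k+1} = d_k·a_k − m_k, d_{k+1} = (155 − m_{k+1}²)/d_k, a_{k+1} = ⌊(a₀ + m_{k+1})/d_{k+1}⌋ (starting m₀ = 0, d₀ = 1), with convergents p_k = a_k·p_{k-1} + p_{k-2}, q_k = a_k·q_{k-1} + q_{k-2} (p₋₁ = 1, q₋₁ = 0):
  k = 0: a₀ = 12; p₀/q₀ = 12/1; p₀² − 155·q₀² = 144 − 155 = -11.
  k = 1: m = 12, d = 11, a = ⌊(12 + 12)/11⌋ = 2; p/q = (2·12 + 1)/(2·1 + 0) = 25/2; p² − 155·q² = 625 − 620 = 5.
  k = 2: m = 10, d = 5, a = ⌊(12 + 10)/5⌋ = 4; p/q = (4·25 + 12)/(4·2 + 1) = 112/9; p² − 155·q² = 12544 − 12555 = -11.
  k = 3: m = 10, d = 11, a = ⌊(12 + 10)/11⌋ = 2; p/q = (2·112 + 25)/(2·9 + 2) = 249/20; p² − 155·q² = 62001 − 62000 = 1.
  The first convergent with p² − 155·q² = 1 gives the fundamental solution (x₁, y₁) = (249, 20).
Step 2: Apply the recurrence (x_{n+1}, y_{n+1}) = (x₁x_n + 155y₁y_n, x₁y_n + y₁x_n) repeatedly.
  From (x_1, y_1) = (249, 20): x_2 = 249·249 + 155·20·20 = 124001; y_2 = 249·20 + 20·249 = 9960.
  From (x_2, y_2) = (124001, 9960): x_3 = 249·124001 + 155·20·9960 = 61752249; y_3 = 249·9960 + 20·124001 = 4960060.
Step 3: Verify x_3² - 155·y_3² = 3813340256558001 - 3813340256558000 = 1 (should be 1). ✓

(x_1, y_1) = (249, 20); (x_3, y_3) = (61752249, 4960060).


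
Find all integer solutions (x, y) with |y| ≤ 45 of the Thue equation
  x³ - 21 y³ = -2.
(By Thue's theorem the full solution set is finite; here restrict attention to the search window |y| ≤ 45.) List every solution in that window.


The equation is x³ - 21y³ = -2. For fixed y, x³ = 21·y³ − 2, so a solution requires the RHS to be a perfect cube.
Strategy: iterate y from -45 to 45, compute RHS = 21·y³ − 2, and check whether it is a (positive or negative) perfect cube.
Check small values of y:
  y = 0: RHS = -2 is not a perfect cube.
  y = 1: RHS = 19 is not a perfect cube.
  y = -1: RHS = -23 is not a perfect cube.
  y = 2: RHS = 166 is not a perfect cube.
  y = -2: RHS = -170 is not a perfect cube.
  y = 3: RHS = 565 is not a perfect cube.
  y = -3: RHS = -569 is not a perfect cube.
Continuing the search up to |y| = 45 finds no solutions either.
No (x, y) in the scanned range satisfies the equation.

No integer solutions with |y| ≤ 45.


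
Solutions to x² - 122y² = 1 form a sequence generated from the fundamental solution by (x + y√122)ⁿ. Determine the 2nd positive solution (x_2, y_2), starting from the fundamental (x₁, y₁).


Step 1: Find the fundamental solution (x₁, y₁) of x² - 122y² = 1.
  Expand √122 as a continued fraction. a₀ = ⌊√122⌋ = 11; iterate m_{k+1} = d_k·a_k − m_k, d_{k+1} = (122 − m_{k+1}²)/d_k, a_{k+1} = ⌊(a₀ + m_{k+1})/d_{k+1}⌋ (starting m₀ = 0, d₀ = 1), with convergents p_k = a_k·p_{k-1} + p_{k-2}, q_k = a_k·q_{k-1} + q_{k-2} (p₋₁ = 1, q₋₁ = 0):
  k = 0: a₀ = 11; p₀/q₀ = 11/1; p₀² − 122·q₀² = 121 − 122 = -1.
  k = 1: m = 11, d = 1, a = ⌊(11 + 11)/1⌋ = 22; p/q = (22·11 + 1)/(22·1 + 0) = 243/22; p² − 122·q² = 59049 − 59048 = 1.
  The first convergent with p² − 122·q² = 1 gives the fundamental solution (x₁, y₁) = (243, 22).
Step 2: Apply the recurrence (x_{n+1}, y_{n+1}) = (x₁x_n + 122y₁y_n, x₁y_n + y₁x_n) repeatedly.
  From (x_1, y_1) = (243, 22): x_2 = 243·243 + 122·22·22 = 118097; y_2 = 243·22 + 22·243 = 10692.
Step 3: Verify x_2² - 122·y_2² = 13946901409 - 13946901408 = 1 (should be 1). ✓

(x_1, y_1) = (243, 22); (x_2, y_2) = (118097, 10692).


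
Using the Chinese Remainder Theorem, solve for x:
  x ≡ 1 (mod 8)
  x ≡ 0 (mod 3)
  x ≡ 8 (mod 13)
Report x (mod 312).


Moduli 8, 3, 13 are pairwise coprime; by CRT there is a unique solution modulo M = 8 · 3 · 13 = 312.
Solve pairwise, accumulating the modulus:
  Start with x ≡ 1 (mod 8).
  Combine with x ≡ 0 (mod 3): since gcd(8, 3) = 1, we get a unique residue mod 24.
    Write x = 1 + 8·t and substitute into x ≡ 0 (mod 3): 8·t ≡ 0 − 1 = -1 (mod 3).
    Reduce coefficients mod 3: 2·t ≡ 2 (mod 3).
    The inverse of 2 mod 3 is 2 (since 2·2 = 4 = 1·3 + 1), so t ≡ 2·2 = 4 ≡ 1 (mod 3).
    Then x = 1 + 8·1 = 9, valid modulo lcm(8, 3) = 24: x ≡ 9 (mod 24).
  Combine with x ≡ 8 (mod 13): since gcd(24, 13) = 1, we get a unique residue mod 312.
    Write x = 9 + 24·t and substitute into x ≡ 8 (mod 13): 24·t ≡ 8 − 9 = -1 (mod 13).
    Reduce coefficients mod 13: 11·t ≡ 12 (mod 13).
    The inverse of 11 mod 13 is 6 (since 11·6 = 66 = 5·13 + 1), so t ≡ 6·12 = 72 ≡ 7 (mod 13).
    Then x = 9 + 24·7 = 177, valid modulo lcm(24, 13) = 312: x ≡ 177 (mod 312).
Verify: 177 mod 8 = 1 ✓, 177 mod 3 = 0 ✓, 177 mod 13 = 8 ✓.

x ≡ 177 (mod 312).


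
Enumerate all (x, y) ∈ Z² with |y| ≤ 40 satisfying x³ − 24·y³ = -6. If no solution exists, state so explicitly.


The equation is x³ - 24y³ = -6. For fixed y, x³ = 24·y³ − 6, so a solution requires the RHS to be a perfect cube.
Strategy: iterate y from -40 to 40, compute RHS = 24·y³ − 6, and check whether it is a (positive or negative) perfect cube.
Check small values of y:
  y = 0: RHS = -6 is not a perfect cube.
  y = 1: RHS = 18 is not a perfect cube.
  y = -1: RHS = -30 is not a perfect cube.
  y = 2: RHS = 186 is not a perfect cube.
  y = -2: RHS = -198 is not a perfect cube.
  y = 3: RHS = 642 is not a perfect cube.
  y = -3: RHS = -654 is not a perfect cube.
Continuing the search up to |y| = 40 finds no solutions either.
No (x, y) in the scanned range satisfies the equation.

No integer solutions with |y| ≤ 40.


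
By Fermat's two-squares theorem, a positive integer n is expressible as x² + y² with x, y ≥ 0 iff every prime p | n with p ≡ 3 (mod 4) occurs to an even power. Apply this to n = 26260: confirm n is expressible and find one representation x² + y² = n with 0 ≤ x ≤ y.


Step 1: Factor n = 26260 = 2^2 · 5 · 13 · 101.
Step 2: Check the mod-4 condition on each prime factor: 2 = 2 (special); 5 ≡ 1 (mod 4), exponent 1; 13 ≡ 1 (mod 4), exponent 1; 101 ≡ 1 (mod 4), exponent 1.
All primes ≡ 3 (mod 4) appear to even exponent (or don't appear), so by the two-squares theorem n IS expressible as a sum of two squares.
Step 3: Build a representation. Group n = k² · m with k = 2 and m = 5 · 13 · 101 = 6565 (a product of primes ≡ 1 (mod 4)); a representation of m scales to one of n via (k·x)² + (k·y)² = k²(x² + y²). Each prime p ≡ 1 (mod 4) is itself a sum of two squares; find a² by testing p − a² for a perfect square:
  5: 5 − 1² = 4 = 2² ⇒ 5 = 1² + 2².
  13: 13 − 1² = 12, 13 − 2² = 9 = 3² ⇒ 13 = 2² + 3².
  101: 101 − 1² = 100 = 10² ⇒ 101 = 1² + 10².
  Combine using the Brahmagupta–Fibonacci identity (a² + b²)(c² + d²) = (ac − bd)² + (ad + bc)² = (ac + bd)² + (ad − bc)²:
  5 · 13 = 65: from (1² + 2²)(2² + 3²), take (1·2 − 2·3, 1·3 + 2·2) = (2 − 6, 3 + 4) = (-4, 7); dropping signs (only squares matter) gives (4, 7); check 4² + 7² = 16 + 49 = 65 ✓.
  65 · 101 = 6565: from (4² + 7²)(1² + 10²), take (4·1 − 7·10, 4·10 + 7·1) = (4 − 70, 40 + 7) = (-66, 47); dropping signs (only squares matter) gives (66, 47); check 66² + 47² = 4356 + 2209 = 6565 ✓.
  Scale by k = 2: (2·66, 2·47) = (132, 94).
Step 4: Order so x ≤ y and verify: 94² + 132² = 8836 + 17424 = 26260 = n. ✓

n = 26260 = 94² + 132² (one valid representation with x ≤ y).


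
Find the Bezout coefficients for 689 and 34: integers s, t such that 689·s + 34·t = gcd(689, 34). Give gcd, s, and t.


Euclidean algorithm on (689, 34) — divide until remainder is 0:
  689 = 20 · 34 + 9
  34 = 3 · 9 + 7
  9 = 1 · 7 + 2
  7 = 3 · 2 + 1
  2 = 2 · 1 + 0
gcd(689, 34) = 1.
Track Bezout coefficients alongside the remainders: start with r₀ = 689 = a·1 + b·0 (s = 1, t = 0) and r₁ = 34 = a·0 + b·1 (s = 0, t = 1); each new remainder r_{k+1} = r_{k-1} − q_k·r_k inherits s_{k+1} = s_{k-1} − q_k·s_k, t_{k+1} = t_{k-1} − q_k·t_k, so r_k = a·s_k + b·t_k at every step:
  q = 20: r = 9, s = 1 − 20·0 = 1, t = 0 − 20·1 = -20  (check: 689·1 + 34·(-20) = 9)
  q = 3: r = 7, s = 0 − 3·1 = -3, t = 1 − 3·(-20) = 61  (check: 689·(-3) + 34·61 = 7)
  q = 1: r = 2, s = 1 − 1·(-3) = 4, t = -20 − 1·61 = -81  (check: 689·4 + 34·(-81) = 2)
  q = 3: r = 1, s = -3 − 3·4 = -15, t = 61 − 3·(-81) = 304  (check: 689·(-15) + 34·304 = 1)
The row with r = 1 (the gcd) gives the Bezout coefficients s = -15, t = 304.
Result: 689 · (-15) + 34 · (304) = 1.

gcd(689, 34) = 1; s = -15, t = 304 (check: 689·(-15) + 34·304 = 1).


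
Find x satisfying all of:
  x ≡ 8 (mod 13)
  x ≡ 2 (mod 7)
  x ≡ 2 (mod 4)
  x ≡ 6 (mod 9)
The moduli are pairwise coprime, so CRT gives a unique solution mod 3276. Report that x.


Product of moduli M = 13 · 7 · 4 · 9 = 3276.
Merge one congruence at a time:
  Start: x ≡ 8 (mod 13).
  Combine with x ≡ 2 (mod 7); new modulus lcm = 91.
    Write x = 8 + 13·t and substitute into x ≡ 2 (mod 7): 13·t ≡ 2 − 8 = -6 (mod 7).
    Reduce coefficients mod 7: 6·t ≡ 1 (mod 7).
    The inverse of 6 mod 7 is 6 (since 6·6 = 36 = 5·7 + 1), so t ≡ 6·1 = 6 ≡ 6 (mod 7).
    Then x = 8 + 13·6 = 86, valid modulo lcm(13, 7) = 91: x ≡ 86 (mod 91).
  Combine with x ≡ 2 (mod 4); new modulus lcm = 364.
    Write x = 86 + 91·t and substitute into x ≡ 2 (mod 4): 91·t ≡ 2 − 86 = -84 (mod 4).
    Reduce coefficients mod 4: 3·t ≡ 0 (mod 4).
    The inverse of 3 mod 4 is 3 (since 3·3 = 9 = 2·4 + 1), so t ≡ 3·0 = 0 ≡ 0 (mod 4).
    Then x = 86 + 91·0 = 86, valid modulo lcm(91, 4) = 364: x ≡ 86 (mod 364).
  Combine with x ≡ 6 (mod 9); new modulus lcm = 3276.
    Write x = 86 + 364·t and substitute into x ≡ 6 (mod 9): 364·t ≡ 6 − 86 = -80 (mod 9).
    Reduce coefficients mod 9: 4·t ≡ 1 (mod 9).
    The inverse of 4 mod 9 is 7 (since 4·7 = 28 = 3·9 + 1), so t ≡ 7·1 = 7 ≡ 7 (mod 9).
    Then x = 86 + 364·7 = 2634, valid modulo lcm(364, 9) = 3276: x ≡ 2634 (mod 3276).
Verify against each original: 2634 mod 13 = 8, 2634 mod 7 = 2, 2634 mod 4 = 2, 2634 mod 9 = 6.

x ≡ 2634 (mod 3276).


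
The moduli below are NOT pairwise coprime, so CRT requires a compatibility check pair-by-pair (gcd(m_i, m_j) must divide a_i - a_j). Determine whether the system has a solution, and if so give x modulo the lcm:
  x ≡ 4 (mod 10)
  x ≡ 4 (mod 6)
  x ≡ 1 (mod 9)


Moduli 10, 6, 9 are not pairwise coprime, so CRT works modulo lcm(m_i) when all pairwise compatibility conditions hold.
Pairwise compatibility: gcd(m_i, m_j) must divide a_i - a_j for every pair.
Merge one congruence at a time:
  Start: x ≡ 4 (mod 10).
  Combine with x ≡ 4 (mod 6): gcd(10, 6) = 2; 4 - 4 = 0, which IS divisible by 2, so compatible.
    Write x = 4 + 10·t and substitute into x ≡ 4 (mod 6): 10·t ≡ 4 − 4 = 0 (mod 6).
    Divide the congruence (and modulus) by g = 2: 5·t ≡ 0 (mod 3).
    Reduce coefficients mod 3: 2·t ≡ 0 (mod 3).
    The inverse of 2 mod 3 is 2 (since 2·2 = 4 = 1·3 + 1), so t ≡ 2·0 = 0 ≡ 0 (mod 3).
    Then x = 4 + 10·0 = 4, valid modulo lcm(10, 6) = 30: x ≡ 4 (mod 30).
  Combine with x ≡ 1 (mod 9): gcd(30, 9) = 3; 1 - 4 = -3, which IS divisible by 3, so compatible.
    Write x = 4 + 30·t and substitute into x ≡ 1 (mod 9): 30·t ≡ 1 − 4 = -3 (mod 9).
    Divide the congruence (and modulus) by g = 3: 10·t ≡ -1 (mod 3).
    Reduce coefficients mod 3: 1·t ≡ 2 (mod 3).
    So t ≡ 2 (mod 3).
    Then x = 4 + 30·2 = 64, valid modulo lcm(30, 9) = 90: x ≡ 64 (mod 90).
Verify: 64 mod 10 = 4, 64 mod 6 = 4, 64 mod 9 = 1.

x ≡ 64 (mod 90).


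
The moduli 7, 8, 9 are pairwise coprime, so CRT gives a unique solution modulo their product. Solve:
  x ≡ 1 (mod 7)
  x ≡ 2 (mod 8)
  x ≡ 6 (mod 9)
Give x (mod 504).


Moduli 7, 8, 9 are pairwise coprime; by CRT there is a unique solution modulo M = 7 · 8 · 9 = 504.
Solve pairwise, accumulating the modulus:
  Start with x ≡ 1 (mod 7).
  Combine with x ≡ 2 (mod 8): since gcd(7, 8) = 1, we get a unique residue mod 56.
    Write x = 1 + 7·t and substitute into x ≡ 2 (mod 8): 7·t ≡ 2 − 1 = 1 (mod 8).
    The inverse of 7 mod 8 is 7 (since 7·7 = 49 = 6·8 + 1), so t ≡ 7·1 = 7 ≡ 7 (mod 8).
    Then x = 1 + 7·7 = 50, valid modulo lcm(7, 8) = 56: x ≡ 50 (mod 56).
  Combine with x ≡ 6 (mod 9): since gcd(56, 9) = 1, we get a unique residue mod 504.
    Write x = 50 + 56·t and substitute into x ≡ 6 (mod 9): 56·t ≡ 6 − 50 = -44 (mod 9).
    Reduce coefficients mod 9: 2·t ≡ 1 (mod 9).
    The inverse of 2 mod 9 is 5 (since 2·5 = 10 = 1·9 + 1), so t ≡ 5·1 = 5 ≡ 5 (mod 9).
    Then x = 50 + 56·5 = 330, valid modulo lcm(56, 9) = 504: x ≡ 330 (mod 504).
Verify: 330 mod 7 = 1 ✓, 330 mod 8 = 2 ✓, 330 mod 9 = 6 ✓.

x ≡ 330 (mod 504).


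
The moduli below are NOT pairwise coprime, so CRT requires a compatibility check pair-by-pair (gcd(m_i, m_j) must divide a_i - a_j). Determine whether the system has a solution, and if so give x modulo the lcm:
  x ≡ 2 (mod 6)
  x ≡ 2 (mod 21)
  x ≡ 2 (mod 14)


Moduli 6, 21, 14 are not pairwise coprime, so CRT works modulo lcm(m_i) when all pairwise compatibility conditions hold.
Pairwise compatibility: gcd(m_i, m_j) must divide a_i - a_j for every pair.
Merge one congruence at a time:
  Start: x ≡ 2 (mod 6).
  Combine with x ≡ 2 (mod 21): gcd(6, 21) = 3; 2 - 2 = 0, which IS divisible by 3, so compatible.
    Write x = 2 + 6·t and substitute into x ≡ 2 (mod 21): 6·t ≡ 2 − 2 = 0 (mod 21).
    Divide the congruence (and modulus) by g = 3: 2·t ≡ 0 (mod 7).
    The inverse of 2 mod 7 is 4 (since 2·4 = 8 = 1·7 + 1), so t ≡ 4·0 = 0 ≡ 0 (mod 7).
    Then x = 2 + 6·0 = 2, valid modulo lcm(6, 21) = 42: x ≡ 2 (mod 42).
  Combine with x ≡ 2 (mod 14): gcd(42, 14) = 14; 2 - 2 = 0, which IS divisible by 14, so compatible.
    Write x = 2 + 42·t and substitute into x ≡ 2 (mod 14): 42·t ≡ 2 − 2 = 0 (mod 14).
    Divide the congruence (and modulus) by g = 14: 3·t ≡ 0 (mod 1).
    Modulo 1 every t works; take t = 0.
    Then x = 2 + 42·0 = 2, valid modulo lcm(42, 14) = 42: x ≡ 2 (mod 42).
Verify: 2 mod 6 = 2, 2 mod 21 = 2, 2 mod 14 = 2.

x ≡ 2 (mod 42).


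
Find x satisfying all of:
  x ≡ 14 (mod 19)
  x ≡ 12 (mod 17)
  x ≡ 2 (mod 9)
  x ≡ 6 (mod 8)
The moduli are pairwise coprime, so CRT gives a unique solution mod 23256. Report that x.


Product of moduli M = 19 · 17 · 9 · 8 = 23256.
Merge one congruence at a time:
  Start: x ≡ 14 (mod 19).
  Combine with x ≡ 12 (mod 17); new modulus lcm = 323.
    Write x = 14 + 19·t and substitute into x ≡ 12 (mod 17): 19·t ≡ 12 − 14 = -2 (mod 17).
    Reduce coefficients mod 17: 2·t ≡ 15 (mod 17).
    The inverse of 2 mod 17 is 9 (since 2·9 = 18 = 1·17 + 1), so t ≡ 9·15 = 135 ≡ 16 (mod 17).
    Then x = 14 + 19·16 = 318, valid modulo lcm(19, 17) = 323: x ≡ 318 (mod 323).
  Combine with x ≡ 2 (mod 9); new modulus lcm = 2907.
    Write x = 318 + 323·t and substitute into x ≡ 2 (mod 9): 323·t ≡ 2 − 318 = -316 (mod 9).
    Reduce coefficients mod 9: 8·t ≡ 8 (mod 9).
    The inverse of 8 mod 9 is 8 (since 8·8 = 64 = 7·9 + 1), so t ≡ 8·8 = 64 ≡ 1 (mod 9).
    Then x = 318 + 323·1 = 641, valid modulo lcm(323, 9) = 2907: x ≡ 641 (mod 2907).
  Combine with x ≡ 6 (mod 8); new modulus lcm = 23256.
    Write x = 641 + 2907·t and substitute into x ≡ 6 (mod 8): 2907·t ≡ 6 − 641 = -635 (mod 8).
    Reduce coefficients mod 8: 3·t ≡ 5 (mod 8).
    The inverse of 3 mod 8 is 3 (since 3·3 = 9 = 1·8 + 1), so t ≡ 3·5 = 15 ≡ 7 (mod 8).
    Then x = 641 + 2907·7 = 20990, valid modulo lcm(2907, 8) = 23256: x ≡ 20990 (mod 23256).
Verify against each original: 20990 mod 19 = 14, 20990 mod 17 = 12, 20990 mod 9 = 2, 20990 mod 8 = 6.

x ≡ 20990 (mod 23256).


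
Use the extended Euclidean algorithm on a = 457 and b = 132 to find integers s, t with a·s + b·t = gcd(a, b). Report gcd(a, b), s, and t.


Euclidean algorithm on (457, 132) — divide until remainder is 0:
  457 = 3 · 132 + 61
  132 = 2 · 61 + 10
  61 = 6 · 10 + 1
  10 = 10 · 1 + 0
gcd(457, 132) = 1.
Track Bezout coefficients alongside the remainders: start with r₀ = 457 = a·1 + b·0 (s = 1, t = 0) and r₁ = 132 = a·0 + b·1 (s = 0, t = 1); each new remainder r_{k+1} = r_{k-1} − q_k·r_k inherits s_{k+1} = s_{k-1} − q_k·s_k, t_{k+1} = t_{k-1} − q_k·t_k, so r_k = a·s_k + b·t_k at every step:
  q = 3: r = 61, s = 1 − 3·0 = 1, t = 0 − 3·1 = -3  (check: 457·1 + 132·(-3) = 61)
  q = 2: r = 10, s = 0 − 2·1 = -2, t = 1 − 2·(-3) = 7  (check: 457·(-2) + 132·7 = 10)
  q = 6: r = 1, s = 1 − 6·(-2) = 13, t = -3 − 6·7 = -45  (check: 457·13 + 132·(-45) = 1)
The row with r = 1 (the gcd) gives the Bezout coefficients s = 13, t = -45.
Result: 457 · (13) + 132 · (-45) = 1.

gcd(457, 132) = 1; s = 13, t = -45 (check: 457·13 + 132·(-45) = 1).


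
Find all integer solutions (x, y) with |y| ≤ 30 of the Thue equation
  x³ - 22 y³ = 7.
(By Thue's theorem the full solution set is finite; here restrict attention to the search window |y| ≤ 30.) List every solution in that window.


The equation is x³ - 22y³ = 7. For fixed y, x³ = 22·y³ + 7, so a solution requires the RHS to be a perfect cube.
Strategy: iterate y from -30 to 30, compute RHS = 22·y³ + 7, and check whether it is a (positive or negative) perfect cube.
Check small values of y:
  y = 0: RHS = 7 is not a perfect cube.
  y = 1: RHS = 29 is not a perfect cube.
  y = -1: RHS = -15 is not a perfect cube.
  y = 2: RHS = 183 is not a perfect cube.
  y = -2: RHS = -169 is not a perfect cube.
  y = 3: RHS = 601 is not a perfect cube.
  y = -3: RHS = -587 is not a perfect cube.
Continuing the search up to |y| = 30 finds no solutions either.
No (x, y) in the scanned range satisfies the equation.

No integer solutions with |y| ≤ 30.


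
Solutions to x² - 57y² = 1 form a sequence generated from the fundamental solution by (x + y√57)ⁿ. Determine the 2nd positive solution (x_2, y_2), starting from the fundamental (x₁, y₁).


Step 1: Find the fundamental solution (x₁, y₁) of x² - 57y² = 1.
  Expand √57 as a continued fraction. a₀ = ⌊√57⌋ = 7; iterate m_{k+1} = d_k·a_k − m_k, d_{k+1} = (57 − m_{k+1}²)/d_k, a_{k+1} = ⌊(a₀ + m_{k+1})/d_{k+1}⌋ (starting m₀ = 0, d₀ = 1), with convergents p_k = a_k·p_{k-1} + p_{k-2}, q_k = a_k·q_{k-1} + q_{k-2} (p₋₁ = 1, q₋₁ = 0):
  k = 0: a₀ = 7; p₀/q₀ = 7/1; p₀² − 57·q₀² = 49 − 57 = -8.
  k = 1: m = 7, d = 8, a = ⌊(7 + 7)/8⌋ = 1; p/q = (1·7 + 1)/(1·1 + 0) = 8/1; p² − 57·q² = 64 − 57 = 7.
  k = 2: m = 1, d = 7, a = ⌊(7 + 1)/7⌋ = 1; p/q = (1·8 + 7)/(1·1 + 1) = 15/2; p² − 57·q² = 225 − 228 = -3.
  k = 3: m = 6, d = 3, a = ⌊(7 + 6)/3⌋ = 4; p/q = (4·15 + 8)/(4·2 + 1) = 68/9; p² − 57·q² = 4624 − 4617 = 7.
  k = 4: m = 6, d = 7, a = ⌊(7 + 6)/7⌋ = 1; p/q = (1·68 + 15)/(1·9 + 2) = 83/11; p² − 57·q² = 6889 − 6897 = -8.
  k = 5: m = 1, d = 8, a = ⌊(7 + 1)/8⌋ = 1; p/q = (1·83 + 68)/(1·11 + 9) = 151/20; p² − 57·q² = 22801 − 22800 = 1.
  The first convergent with p² − 57·q² = 1 gives the fundamental solution (x₁, y₁) = (151, 20).
Step 2: Apply the recurrence (x_{n+1}, y_{n+1}) = (x₁x_n + 57y₁y_n, x₁y_n + y₁x_n) repeatedly.
  From (x_1, y_1) = (151, 20): x_2 = 151·151 + 57·20·20 = 45601; y_2 = 151·20 + 20·151 = 6040.
Step 3: Verify x_2² - 57·y_2² = 2079451201 - 2079451200 = 1 (should be 1). ✓

(x_1, y_1) = (151, 20); (x_2, y_2) = (45601, 6040).


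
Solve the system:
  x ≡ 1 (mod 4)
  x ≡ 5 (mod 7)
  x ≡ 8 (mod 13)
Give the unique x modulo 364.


Moduli 4, 7, 13 are pairwise coprime; by CRT there is a unique solution modulo M = 4 · 7 · 13 = 364.
Solve pairwise, accumulating the modulus:
  Start with x ≡ 1 (mod 4).
  Combine with x ≡ 5 (mod 7): since gcd(4, 7) = 1, we get a unique residue mod 28.
    Write x = 1 + 4·t and substitute into x ≡ 5 (mod 7): 4·t ≡ 5 − 1 = 4 (mod 7).
    The inverse of 4 mod 7 is 2 (since 4·2 = 8 = 1·7 + 1), so t ≡ 2·4 = 8 ≡ 1 (mod 7).
    Then x = 1 + 4·1 = 5, valid modulo lcm(4, 7) = 28: x ≡ 5 (mod 28).
  Combine with x ≡ 8 (mod 13): since gcd(28, 13) = 1, we get a unique residue mod 364.
    Write x = 5 + 28·t and substitute into x ≡ 8 (mod 13): 28·t ≡ 8 − 5 = 3 (mod 13).
    Reduce coefficients mod 13: 2·t ≡ 3 (mod 13).
    The inverse of 2 mod 13 is 7 (since 2·7 = 14 = 1·13 + 1), so t ≡ 7·3 = 21 ≡ 8 (mod 13).
    Then x = 5 + 28·8 = 229, valid modulo lcm(28, 13) = 364: x ≡ 229 (mod 364).
Verify: 229 mod 4 = 1 ✓, 229 mod 7 = 5 ✓, 229 mod 13 = 8 ✓.

x ≡ 229 (mod 364).


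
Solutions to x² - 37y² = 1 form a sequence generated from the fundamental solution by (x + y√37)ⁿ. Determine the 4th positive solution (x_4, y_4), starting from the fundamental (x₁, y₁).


Step 1: Find the fundamental solution (x₁, y₁) of x² - 37y² = 1.
  Expand √37 as a continued fraction. a₀ = ⌊√37⌋ = 6; iterate m_{k+1} = d_k·a_k − m_k, d_{k+1} = (37 − m_{k+1}²)/d_k, a_{k+1} = ⌊(a₀ + m_{k+1})/d_{k+1}⌋ (starting m₀ = 0, d₀ = 1), with convergents p_k = a_k·p_{k-1} + p_{k-2}, q_k = a_k·q_{k-1} + q_{k-2} (p₋₁ = 1, q₋₁ = 0):
  k = 0: a₀ = 6; p₀/q₀ = 6/1; p₀² − 37·q₀² = 36 − 37 = -1.
  k = 1: m = 6, d = 1, a = ⌊(6 + 6)/1⌋ = 12; p/q = (12·6 + 1)/(12·1 + 0) = 73/12; p² − 37·q² = 5329 − 5328 = 1.
  The first convergent with p² − 37·q² = 1 gives the fundamental solution (x₁, y₁) = (73, 12).
Step 2: Apply the recurrence (x_{n+1}, y_{n+1}) = (x₁x_n + 37y₁y_n, x₁y_n + y₁x_n) repeatedly.
  From (x_1, y_1) = (73, 12): x_2 = 73·73 + 37·12·12 = 10657; y_2 = 73·12 + 12·73 = 1752.
  From (x_2, y_2) = (10657, 1752): x_3 = 73·10657 + 37·12·1752 = 1555849; y_3 = 73·1752 + 12·10657 = 255780.
  From (x_3, y_3) = (1555849, 255780): x_4 = 73·1555849 + 37·12·255780 = 227143297; y_4 = 73·255780 + 12·1555849 = 37342128.
Step 3: Verify x_4² - 37·y_4² = 51594077372030209 - 51594077372030208 = 1 (should be 1). ✓

(x_1, y_1) = (73, 12); (x_4, y_4) = (227143297, 37342128).


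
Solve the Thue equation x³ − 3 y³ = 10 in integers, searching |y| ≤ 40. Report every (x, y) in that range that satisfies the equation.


The equation is x³ - 3y³ = 10. For fixed y, x³ = 3·y³ + 10, so a solution requires the RHS to be a perfect cube.
Strategy: iterate y from -40 to 40, compute RHS = 3·y³ + 10, and check whether it is a (positive or negative) perfect cube.
Check small values of y:
  y = 0: RHS = 10 is not a perfect cube.
  y = 1: RHS = 13 is not a perfect cube.
  y = -1: RHS = 7 is not a perfect cube.
  y = 2: RHS = 34 is not a perfect cube.
  y = -2: RHS = -14 is not a perfect cube.
  y = 3: RHS = 91 is not a perfect cube.
  y = -3: RHS = -71 is not a perfect cube.
Continuing, at y = 9: RHS = 2197 = (13)³ ⇒ x = 13 works.
Searching the remaining y in |y| ≤ 40 finds no further solutions.
Collected solutions: (13, 9).

Solutions (with |y| ≤ 40): (13, 9).


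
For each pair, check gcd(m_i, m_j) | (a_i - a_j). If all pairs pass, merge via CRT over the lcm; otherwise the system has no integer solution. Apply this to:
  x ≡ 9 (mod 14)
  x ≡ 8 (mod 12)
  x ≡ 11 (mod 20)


Moduli 14, 12, 20 are not pairwise coprime, so CRT works modulo lcm(m_i) when all pairwise compatibility conditions hold.
Pairwise compatibility: gcd(m_i, m_j) must divide a_i - a_j for every pair.
Merge one congruence at a time:
  Start: x ≡ 9 (mod 14).
  Combine with x ≡ 8 (mod 12): gcd(14, 12) = 2, and 8 - 9 = -1 is NOT divisible by 2.
    ⇒ system is inconsistent (no integer solution).

No solution (the system is inconsistent).


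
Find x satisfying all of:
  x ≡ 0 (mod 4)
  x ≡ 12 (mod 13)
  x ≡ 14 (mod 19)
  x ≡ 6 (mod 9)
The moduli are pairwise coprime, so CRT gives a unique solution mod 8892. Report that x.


Product of moduli M = 4 · 13 · 19 · 9 = 8892.
Merge one congruence at a time:
  Start: x ≡ 0 (mod 4).
  Combine with x ≡ 12 (mod 13); new modulus lcm = 52.
    Write x = 0 + 4·t and substitute into x ≡ 12 (mod 13): 4·t ≡ 12 − 0 = 12 (mod 13).
    The inverse of 4 mod 13 is 10 (since 4·10 = 40 = 3·13 + 1), so t ≡ 10·12 = 120 ≡ 3 (mod 13).
    Then x = 0 + 4·3 = 12, valid modulo lcm(4, 13) = 52: x ≡ 12 (mod 52).
  Combine with x ≡ 14 (mod 19); new modulus lcm = 988.
    Write x = 12 + 52·t and substitute into x ≡ 14 (mod 19): 52·t ≡ 14 − 12 = 2 (mod 19).
    Reduce coefficients mod 19: 14·t ≡ 2 (mod 19).
    The inverse of 14 mod 19 is 15 (since 14·15 = 210 = 11·19 + 1), so t ≡ 15·2 = 30 ≡ 11 (mod 19).
    Then x = 12 + 52·11 = 584, valid modulo lcm(52, 19) = 988: x ≡ 584 (mod 988).
  Combine with x ≡ 6 (mod 9); new modulus lcm = 8892.
    Write x = 584 + 988·t and substitute into x ≡ 6 (mod 9): 988·t ≡ 6 − 584 = -578 (mod 9).
    Reduce coefficients mod 9: 7·t ≡ 7 (mod 9).
    The inverse of 7 mod 9 is 4 (since 7·4 = 28 = 3·9 + 1), so t ≡ 4·7 = 28 ≡ 1 (mod 9).
    Then x = 584 + 988·1 = 1572, valid modulo lcm(988, 9) = 8892: x ≡ 1572 (mod 8892).
Verify against each original: 1572 mod 4 = 0, 1572 mod 13 = 12, 1572 mod 19 = 14, 1572 mod 9 = 6.

x ≡ 1572 (mod 8892).


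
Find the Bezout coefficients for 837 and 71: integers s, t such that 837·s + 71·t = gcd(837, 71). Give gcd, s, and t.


Euclidean algorithm on (837, 71) — divide until remainder is 0:
  837 = 11 · 71 + 56
  71 = 1 · 56 + 15
  56 = 3 · 15 + 11
  15 = 1 · 11 + 4
  11 = 2 · 4 + 3
  4 = 1 · 3 + 1
  3 = 3 · 1 + 0
gcd(837, 71) = 1.
Track Bezout coefficients alongside the remainders: start with r₀ = 837 = a·1 + b·0 (s = 1, t = 0) and r₁ = 71 = a·0 + b·1 (s = 0, t = 1); each new remainder r_{k+1} = r_{k-1} − q_k·r_k inherits s_{k+1} = s_{k-1} − q_k·s_k, t_{k+1} = t_{k-1} − q_k·t_k, so r_k = a·s_k + b·t_k at every step:
  q = 11: r = 56, s = 1 − 11·0 = 1, t = 0 − 11·1 = -11  (check: 837·1 + 71·(-11) = 56)
  q = 1: r = 15, s = 0 − 1·1 = -1, t = 1 − 1·(-11) = 12  (check: 837·(-1) + 71·12 = 15)
  q = 3: r = 11, s = 1 − 3·(-1) = 4, t = -11 − 3·12 = -47  (check: 837·4 + 71·(-47) = 11)
  q = 1: r = 4, s = -1 − 1·4 = -5, t = 12 − 1·(-47) = 59  (check: 837·(-5) + 71·59 = 4)
  q = 2: r = 3, s = 4 − 2·(-5) = 14, t = -47 − 2·59 = -165  (check: 837·14 + 71·(-165) = 3)
  q = 1: r = 1, s = -5 − 1·14 = -19, t = 59 − 1·(-165) = 224  (check: 837·(-19) + 71·224 = 1)
The row with r = 1 (the gcd) gives the Bezout coefficients s = -19, t = 224.
Result: 837 · (-19) + 71 · (224) = 1.

gcd(837, 71) = 1; s = -19, t = 224 (check: 837·(-19) + 71·224 = 1).


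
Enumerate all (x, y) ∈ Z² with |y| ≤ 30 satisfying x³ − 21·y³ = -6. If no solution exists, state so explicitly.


The equation is x³ - 21y³ = -6. For fixed y, x³ = 21·y³ − 6, so a solution requires the RHS to be a perfect cube.
Strategy: iterate y from -30 to 30, compute RHS = 21·y³ − 6, and check whether it is a (positive or negative) perfect cube.
Check small values of y:
  y = 0: RHS = -6 is not a perfect cube.
  y = 1: RHS = 15 is not a perfect cube.
  y = -1: RHS = -27 = (-3)³ ⇒ x = -3 works.
  y = 2: RHS = 162 is not a perfect cube.
  y = -2: RHS = -174 is not a perfect cube.
  y = 3: RHS = 561 is not a perfect cube.
  y = -3: RHS = -573 is not a perfect cube.
Continuing the search up to |y| = 30 finds no further solutions beyond those listed.
Collected solutions: (-3, -1).

Solutions (with |y| ≤ 30): (-3, -1).


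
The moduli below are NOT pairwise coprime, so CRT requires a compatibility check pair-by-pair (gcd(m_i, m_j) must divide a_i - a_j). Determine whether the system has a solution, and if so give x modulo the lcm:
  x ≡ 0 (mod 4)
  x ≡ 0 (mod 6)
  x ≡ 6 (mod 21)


Moduli 4, 6, 21 are not pairwise coprime, so CRT works modulo lcm(m_i) when all pairwise compatibility conditions hold.
Pairwise compatibility: gcd(m_i, m_j) must divide a_i - a_j for every pair.
Merge one congruence at a time:
  Start: x ≡ 0 (mod 4).
  Combine with x ≡ 0 (mod 6): gcd(4, 6) = 2; 0 - 0 = 0, which IS divisible by 2, so compatible.
    Write x = 0 + 4·t and substitute into x ≡ 0 (mod 6): 4·t ≡ 0 − 0 = 0 (mod 6).
    Divide the congruence (and modulus) by g = 2: 2·t ≡ 0 (mod 3).
    The inverse of 2 mod 3 is 2 (since 2·2 = 4 = 1·3 + 1), so t ≡ 2·0 = 0 ≡ 0 (mod 3).
    Then x = 0 + 4·0 = 0, valid modulo lcm(4, 6) = 12: x ≡ 0 (mod 12).
  Combine with x ≡ 6 (mod 21): gcd(12, 21) = 3; 6 - 0 = 6, which IS divisible by 3, so compatible.
    Write x = 0 + 12·t and substitute into x ≡ 6 (mod 21): 12·t ≡ 6 − 0 = 6 (mod 21).
    Divide the congruence (and modulus) by g = 3: 4·t ≡ 2 (mod 7).
    The inverse of 4 mod 7 is 2 (since 4·2 = 8 = 1·7 + 1), so t ≡ 2·2 = 4 ≡ 4 (mod 7).
    Then x = 0 + 12·4 = 48, valid modulo lcm(12, 21) = 84: x ≡ 48 (mod 84).
Verify: 48 mod 4 = 0, 48 mod 6 = 0, 48 mod 21 = 6.

x ≡ 48 (mod 84).


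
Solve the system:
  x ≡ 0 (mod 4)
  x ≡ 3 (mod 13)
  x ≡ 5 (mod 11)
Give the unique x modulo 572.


Moduli 4, 13, 11 are pairwise coprime; by CRT there is a unique solution modulo M = 4 · 13 · 11 = 572.
Solve pairwise, accumulating the modulus:
  Start with x ≡ 0 (mod 4).
  Combine with x ≡ 3 (mod 13): since gcd(4, 13) = 1, we get a unique residue mod 52.
    Write x = 0 + 4·t and substitute into x ≡ 3 (mod 13): 4·t ≡ 3 − 0 = 3 (mod 13).
    The inverse of 4 mod 13 is 10 (since 4·10 = 40 = 3·13 + 1), so t ≡ 10·3 = 30 ≡ 4 (mod 13).
    Then x = 0 + 4·4 = 16, valid modulo lcm(4, 13) = 52: x ≡ 16 (mod 52).
  Combine with x ≡ 5 (mod 11): since gcd(52, 11) = 1, we get a unique residue mod 572.
    Write x = 16 + 52·t and substitute into x ≡ 5 (mod 11): 52·t ≡ 5 − 16 = -11 (mod 11).
    Reduce coefficients mod 11: 8·t ≡ 0 (mod 11).
    The inverse of 8 mod 11 is 7 (since 8·7 = 56 = 5·11 + 1), so t ≡ 7·0 = 0 ≡ 0 (mod 11).
    Then x = 16 + 52·0 = 16, valid modulo lcm(52, 11) = 572: x ≡ 16 (mod 572).
Verify: 16 mod 4 = 0 ✓, 16 mod 13 = 3 ✓, 16 mod 11 = 5 ✓.

x ≡ 16 (mod 572).


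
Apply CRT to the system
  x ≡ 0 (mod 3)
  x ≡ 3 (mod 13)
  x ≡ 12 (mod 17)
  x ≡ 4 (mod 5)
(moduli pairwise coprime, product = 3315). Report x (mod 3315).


Product of moduli M = 3 · 13 · 17 · 5 = 3315.
Merge one congruence at a time:
  Start: x ≡ 0 (mod 3).
  Combine with x ≡ 3 (mod 13); new modulus lcm = 39.
    Write x = 0 + 3·t and substitute into x ≡ 3 (mod 13): 3·t ≡ 3 − 0 = 3 (mod 13).
    The inverse of 3 mod 13 is 9 (since 3·9 = 27 = 2·13 + 1), so t ≡ 9·3 = 27 ≡ 1 (mod 13).
    Then x = 0 + 3·1 = 3, valid modulo lcm(3, 13) = 39: x ≡ 3 (mod 39).
  Combine with x ≡ 12 (mod 17); new modulus lcm = 663.
    Write x = 3 + 39·t and substitute into x ≡ 12 (mod 17): 39·t ≡ 12 − 3 = 9 (mod 17).
    Reduce coefficients mod 17: 5·t ≡ 9 (mod 17).
    The inverse of 5 mod 17 is 7 (since 5·7 = 35 = 2·17 + 1), so t ≡ 7·9 = 63 ≡ 12 (mod 17).
    Then x = 3 + 39·12 = 471, valid modulo lcm(39, 17) = 663: x ≡ 471 (mod 663).
  Combine with x ≡ 4 (mod 5); new modulus lcm = 3315.
    Write x = 471 + 663·t and substitute into x ≡ 4 (mod 5): 663·t ≡ 4 − 471 = -467 (mod 5).
    Reduce coefficients mod 5: 3·t ≡ 3 (mod 5).
    The inverse of 3 mod 5 is 2 (since 3·2 = 6 = 1·5 + 1), so t ≡ 2·3 = 6 ≡ 1 (mod 5).
    Then x = 471 + 663·1 = 1134, valid modulo lcm(663, 5) = 3315: x ≡ 1134 (mod 3315).
Verify against each original: 1134 mod 3 = 0, 1134 mod 13 = 3, 1134 mod 17 = 12, 1134 mod 5 = 4.

x ≡ 1134 (mod 3315).


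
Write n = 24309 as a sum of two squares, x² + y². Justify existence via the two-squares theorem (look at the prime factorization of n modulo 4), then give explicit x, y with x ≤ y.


Step 1: Factor n = 24309 = 3^2 · 37 · 73.
Step 2: Check the mod-4 condition on each prime factor: 3 ≡ 3 (mod 4), exponent 2 (must be even); 37 ≡ 1 (mod 4), exponent 1; 73 ≡ 1 (mod 4), exponent 1.
All primes ≡ 3 (mod 4) appear to even exponent (or don't appear), so by the two-squares theorem n IS expressible as a sum of two squares.
Step 3: Build a representation. Group n = k² · m with k = 3 and m = 37 · 73 = 2701 (a product of primes ≡ 1 (mod 4)); a representation of m scales to one of n via (k·x)² + (k·y)² = k²(x² + y²). Each prime p ≡ 1 (mod 4) is itself a sum of two squares; find a² by testing p − a² for a perfect square:
  37: 37 − 1² = 36 = 6² ⇒ 37 = 1² + 6².
  73: 73 − 1² = 72, 73 − 2² = 69, 73 − 3² = 64 = 8² ⇒ 73 = 3² + 8².
  Combine using the Brahmagupta–Fibonacci identity (a² + b²)(c² + d²) = (ac − bd)² + (ad + bc)² = (ac + bd)² + (ad − bc)²:
  37 · 73 = 2701: from (1² + 6²)(3² + 8²), take (1·3 − 6·8, 1·8 + 6·3) = (3 − 48, 8 + 18) = (-45, 26); dropping signs (only squares matter) gives (45, 26); check 45² + 26² = 2025 + 676 = 2701 ✓.
  Scale by k = 3: (3·45, 3·26) = (135, 78).
Step 4: Order so x ≤ y and verify: 78² + 135² = 6084 + 18225 = 24309 = n. ✓

n = 24309 = 78² + 135² (one valid representation with x ≤ y).


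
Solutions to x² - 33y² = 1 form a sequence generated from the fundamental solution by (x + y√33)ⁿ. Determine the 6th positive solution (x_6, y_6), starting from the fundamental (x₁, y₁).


Step 1: Find the fundamental solution (x₁, y₁) of x² - 33y² = 1.
  Expand √33 as a continued fraction. a₀ = ⌊√33⌋ = 5; iterate m_{k+1} = d_k·a_k − m_k, d_{k+1} = (33 − m_{k+1}²)/d_k, a_{k+1} = ⌊(a₀ + m_{k+1})/d_{k+1}⌋ (starting m₀ = 0, d₀ = 1), with convergents p_k = a_k·p_{k-1} + p_{k-2}, q_k = a_k·q_{k-1} + q_{k-2} (p₋₁ = 1, q₋₁ = 0):
  k = 0: a₀ = 5; p₀/q₀ = 5/1; p₀² − 33·q₀² = 25 − 33 = -8.
  k = 1: m = 5, d = 8, a = ⌊(5 + 5)/8⌋ = 1; p/q = (1·5 + 1)/(1·1 + 0) = 6/1; p² − 33·q² = 36 − 33 = 3.
  k = 2: m = 3, d = 3, a = ⌊(5 + 3)/3⌋ = 2; p/q = (2·6 + 5)/(2·1 + 1) = 17/3; p² − 33·q² = 289 − 297 = -8.
  k = 3: m = 3, d = 8, a = ⌊(5 + 3)/8⌋ = 1; p/q = (1·17 + 6)/(1·3 + 1) = 23/4; p² − 33·q² = 529 − 528 = 1.
  The first convergent with p² − 33·q² = 1 gives the fundamental solution (x₁, y₁) = (23, 4).
Step 2: Apply the recurrence (x_{n+1}, y_{n+1}) = (x₁x_n + 33y₁y_n, x₁y_n + y₁x_n) repeatedly.
  From (x_1, y_1) = (23, 4): x_2 = 23·23 + 33·4·4 = 1057; y_2 = 23·4 + 4·23 = 184.
  From (x_2, y_2) = (1057, 184): x_3 = 23·1057 + 33·4·184 = 48599; y_3 = 23·184 + 4·1057 = 8460.
  From (x_3, y_3) = (48599, 8460): x_4 = 23·48599 + 33·4·8460 = 2234497; y_4 = 23·8460 + 4·48599 = 388976.
  From (x_4, y_4) = (2234497, 388976): x_5 = 23·2234497 + 33·4·388976 = 102738263; y_5 = 23·388976 + 4·2234497 = 17884436.
  From (x_5, y_5) = (102738263, 17884436): x_6 = 23·102738263 + 33·4·17884436 = 4723725601; y_6 = 23·17884436 + 4·102738263 = 822295080.
Step 3: Verify x_6² - 33·y_6² = 22313583553542811201 - 22313583553542811200 = 1 (should be 1). ✓

(x_1, y_1) = (23, 4); (x_6, y_6) = (4723725601, 822295080).


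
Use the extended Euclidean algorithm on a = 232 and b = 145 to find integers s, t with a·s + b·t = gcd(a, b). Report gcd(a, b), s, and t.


Euclidean algorithm on (232, 145) — divide until remainder is 0:
  232 = 1 · 145 + 87
  145 = 1 · 87 + 58
  87 = 1 · 58 + 29
  58 = 2 · 29 + 0
gcd(232, 145) = 29.
Track Bezout coefficients alongside the remainders: start with r₀ = 232 = a·1 + b·0 (s = 1, t = 0) and r₁ = 145 = a·0 + b·1 (s = 0, t = 1); each new remainder r_{k+1} = r_{k-1} − q_k·r_k inherits s_{k+1} = s_{k-1} − q_k·s_k, t_{k+1} = t_{k-1} − q_k·t_k, so r_k = a·s_k + b·t_k at every step:
  q = 1: r = 87, s = 1 − 1·0 = 1, t = 0 − 1·1 = -1  (check: 232·1 + 145·(-1) = 87)
  q = 1: r = 58, s = 0 − 1·1 = -1, t = 1 − 1·(-1) = 2  (check: 232·(-1) + 145·2 = 58)
  q = 1: r = 29, s = 1 − 1·(-1) = 2, t = -1 − 1·2 = -3  (check: 232·2 + 145·(-3) = 29)
The row with r = 29 (the gcd) gives the Bezout coefficients s = 2, t = -3.
Result: 232 · (2) + 145 · (-3) = 29.

gcd(232, 145) = 29; s = 2, t = -3 (check: 232·2 + 145·(-3) = 29).
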